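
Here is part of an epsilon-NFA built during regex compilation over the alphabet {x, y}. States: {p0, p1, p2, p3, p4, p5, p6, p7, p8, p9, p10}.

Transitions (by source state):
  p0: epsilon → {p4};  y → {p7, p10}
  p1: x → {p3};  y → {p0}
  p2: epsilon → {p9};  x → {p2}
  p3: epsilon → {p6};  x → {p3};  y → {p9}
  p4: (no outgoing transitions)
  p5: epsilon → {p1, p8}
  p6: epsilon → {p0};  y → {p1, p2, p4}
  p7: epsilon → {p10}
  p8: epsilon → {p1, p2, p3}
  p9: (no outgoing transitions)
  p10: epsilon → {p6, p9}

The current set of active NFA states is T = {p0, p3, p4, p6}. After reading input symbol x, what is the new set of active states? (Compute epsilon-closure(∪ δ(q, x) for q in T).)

{p0, p3, p4, p6}

p3 on x → {p3}.
No x-transition from p0, p4, p6.
Union after reading x: {p3}.
Now take the epsilon-closure:
From p3 via epsilon: add p6.
From p6 via epsilon: add p0.
From p0 via epsilon: add p4.
No new states can be added; the closed set is {p0, p3, p4, p6}.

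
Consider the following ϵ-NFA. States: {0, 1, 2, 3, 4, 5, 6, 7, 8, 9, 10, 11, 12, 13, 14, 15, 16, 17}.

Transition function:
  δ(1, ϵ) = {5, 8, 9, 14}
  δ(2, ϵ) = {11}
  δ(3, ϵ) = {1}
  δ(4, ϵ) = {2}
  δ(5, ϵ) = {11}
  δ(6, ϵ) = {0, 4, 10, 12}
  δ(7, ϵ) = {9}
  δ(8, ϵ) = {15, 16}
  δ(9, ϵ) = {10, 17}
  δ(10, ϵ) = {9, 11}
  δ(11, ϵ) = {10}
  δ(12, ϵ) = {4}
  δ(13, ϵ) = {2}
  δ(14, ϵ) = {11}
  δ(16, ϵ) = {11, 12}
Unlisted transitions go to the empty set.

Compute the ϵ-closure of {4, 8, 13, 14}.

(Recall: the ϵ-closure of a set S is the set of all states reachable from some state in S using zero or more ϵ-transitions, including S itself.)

{2, 4, 8, 9, 10, 11, 12, 13, 14, 15, 16, 17}

Start with {4, 8, 13, 14}.
From 4 via ϵ: add 2.
From 8 via ϵ: add 15, 16.
From 14 via ϵ: add 11.
From 11 via ϵ: add 10.
From 16 via ϵ: add 12.
From 10 via ϵ: add 9.
From 9 via ϵ: add 17.
No new states can be added; the closed set is {2, 4, 8, 9, 10, 11, 12, 13, 14, 15, 16, 17}.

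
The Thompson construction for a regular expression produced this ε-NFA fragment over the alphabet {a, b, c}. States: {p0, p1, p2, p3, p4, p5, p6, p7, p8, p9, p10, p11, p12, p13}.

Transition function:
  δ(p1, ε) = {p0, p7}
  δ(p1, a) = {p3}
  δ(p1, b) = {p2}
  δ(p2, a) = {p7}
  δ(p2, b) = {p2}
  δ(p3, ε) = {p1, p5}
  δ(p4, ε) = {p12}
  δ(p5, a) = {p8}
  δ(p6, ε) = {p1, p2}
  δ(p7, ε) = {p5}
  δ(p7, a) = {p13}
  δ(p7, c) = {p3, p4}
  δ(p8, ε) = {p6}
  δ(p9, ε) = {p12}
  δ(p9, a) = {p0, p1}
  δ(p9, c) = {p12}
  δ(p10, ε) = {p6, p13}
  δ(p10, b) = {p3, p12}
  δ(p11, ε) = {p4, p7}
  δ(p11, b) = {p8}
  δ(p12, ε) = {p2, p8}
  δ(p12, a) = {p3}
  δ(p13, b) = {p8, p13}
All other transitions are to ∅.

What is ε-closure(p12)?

Start with {p12}.
From p12 via ε: add p2, p8.
From p8 via ε: add p6.
From p6 via ε: add p1.
From p1 via ε: add p0, p7.
From p7 via ε: add p5.
No new states can be added; the closed set is {p0, p1, p2, p5, p6, p7, p8, p12}.

{p0, p1, p2, p5, p6, p7, p8, p12}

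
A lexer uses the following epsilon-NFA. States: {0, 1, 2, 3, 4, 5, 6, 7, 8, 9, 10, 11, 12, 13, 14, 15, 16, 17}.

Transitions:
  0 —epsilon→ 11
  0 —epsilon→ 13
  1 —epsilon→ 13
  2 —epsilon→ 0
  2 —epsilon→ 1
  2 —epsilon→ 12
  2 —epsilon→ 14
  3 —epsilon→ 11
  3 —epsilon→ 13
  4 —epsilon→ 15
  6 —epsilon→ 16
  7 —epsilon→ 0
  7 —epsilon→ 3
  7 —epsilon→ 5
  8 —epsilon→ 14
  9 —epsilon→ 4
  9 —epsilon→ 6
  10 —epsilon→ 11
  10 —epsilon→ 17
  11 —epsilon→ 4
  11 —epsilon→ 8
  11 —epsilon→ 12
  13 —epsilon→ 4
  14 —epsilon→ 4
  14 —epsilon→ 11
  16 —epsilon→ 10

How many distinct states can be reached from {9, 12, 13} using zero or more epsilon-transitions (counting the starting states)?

12

Start with {9, 12, 13}.
From 9 via epsilon: add 4, 6.
From 4 via epsilon: add 15.
From 6 via epsilon: add 16.
From 16 via epsilon: add 10.
From 10 via epsilon: add 11, 17.
From 11 via epsilon: add 8.
From 8 via epsilon: add 14.
epsilon-closure = {4, 6, 8, 9, 10, 11, 12, 13, 14, 15, 16, 17}, which has 12 states.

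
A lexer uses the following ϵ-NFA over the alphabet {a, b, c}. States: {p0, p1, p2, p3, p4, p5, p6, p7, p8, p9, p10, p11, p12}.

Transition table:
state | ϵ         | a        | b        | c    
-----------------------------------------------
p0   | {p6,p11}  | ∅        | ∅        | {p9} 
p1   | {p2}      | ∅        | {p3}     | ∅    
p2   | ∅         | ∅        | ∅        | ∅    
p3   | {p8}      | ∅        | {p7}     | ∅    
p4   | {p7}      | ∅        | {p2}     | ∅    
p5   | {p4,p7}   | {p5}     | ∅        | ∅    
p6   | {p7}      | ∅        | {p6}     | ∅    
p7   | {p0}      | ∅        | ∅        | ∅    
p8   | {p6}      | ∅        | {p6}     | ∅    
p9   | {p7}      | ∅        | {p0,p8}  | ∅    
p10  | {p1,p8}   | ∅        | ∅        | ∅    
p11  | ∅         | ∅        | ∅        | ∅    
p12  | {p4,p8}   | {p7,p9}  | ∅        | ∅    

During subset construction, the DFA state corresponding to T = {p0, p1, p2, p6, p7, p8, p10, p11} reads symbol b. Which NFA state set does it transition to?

p1 on b → {p3}.
p6 on b → {p6}.
p8 on b → {p6}.
No b-transition from p0, p2, p7, p10, p11.
Union after reading b: {p3, p6}.
Now take the ϵ-closure:
From p3 via ϵ: add p8.
From p6 via ϵ: add p7.
From p7 via ϵ: add p0.
From p0 via ϵ: add p11.
No new states can be added; the closed set is {p0, p3, p6, p7, p8, p11}.

{p0, p3, p6, p7, p8, p11}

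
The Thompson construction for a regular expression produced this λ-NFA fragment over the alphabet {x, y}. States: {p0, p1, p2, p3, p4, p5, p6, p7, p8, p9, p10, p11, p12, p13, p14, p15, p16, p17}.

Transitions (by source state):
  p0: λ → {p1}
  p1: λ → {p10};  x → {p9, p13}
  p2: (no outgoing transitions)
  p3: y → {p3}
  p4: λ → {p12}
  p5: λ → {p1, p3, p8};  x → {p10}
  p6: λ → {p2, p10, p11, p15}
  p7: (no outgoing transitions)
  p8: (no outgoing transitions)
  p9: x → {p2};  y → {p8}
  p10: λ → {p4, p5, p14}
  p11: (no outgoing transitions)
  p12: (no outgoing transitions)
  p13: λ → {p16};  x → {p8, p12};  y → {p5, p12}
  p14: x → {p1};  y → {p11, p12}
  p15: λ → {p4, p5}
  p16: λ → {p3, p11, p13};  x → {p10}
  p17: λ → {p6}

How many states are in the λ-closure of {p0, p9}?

10

Start with {p0, p9}.
From p0 via λ: add p1.
From p1 via λ: add p10.
From p10 via λ: add p4, p5, p14.
From p4 via λ: add p12.
From p5 via λ: add p3, p8.
λ-closure = {p0, p1, p3, p4, p5, p8, p9, p10, p12, p14}, which has 10 states.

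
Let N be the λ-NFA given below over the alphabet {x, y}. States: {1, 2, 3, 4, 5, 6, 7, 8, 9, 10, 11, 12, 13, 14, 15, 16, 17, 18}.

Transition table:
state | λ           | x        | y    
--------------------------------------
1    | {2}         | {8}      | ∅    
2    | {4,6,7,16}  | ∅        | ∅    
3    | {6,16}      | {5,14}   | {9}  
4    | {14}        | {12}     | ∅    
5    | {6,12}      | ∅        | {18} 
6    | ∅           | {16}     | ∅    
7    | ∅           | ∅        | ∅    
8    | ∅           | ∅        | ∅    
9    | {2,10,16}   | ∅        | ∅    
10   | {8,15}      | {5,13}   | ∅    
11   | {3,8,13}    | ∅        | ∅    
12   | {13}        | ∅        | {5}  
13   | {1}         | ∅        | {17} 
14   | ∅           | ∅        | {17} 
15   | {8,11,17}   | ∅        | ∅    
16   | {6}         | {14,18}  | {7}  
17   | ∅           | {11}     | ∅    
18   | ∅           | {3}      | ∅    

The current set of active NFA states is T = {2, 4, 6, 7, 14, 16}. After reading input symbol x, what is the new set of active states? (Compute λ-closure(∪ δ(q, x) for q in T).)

4 on x → {12}.
6 on x → {16}.
16 on x → {14, 18}.
No x-transition from 2, 7, 14.
Union after reading x: {12, 14, 16, 18}.
Now take the λ-closure:
From 12 via λ: add 13.
From 16 via λ: add 6.
From 13 via λ: add 1.
From 1 via λ: add 2.
From 2 via λ: add 4, 7.
No new states can be added; the closed set is {1, 2, 4, 6, 7, 12, 13, 14, 16, 18}.

{1, 2, 4, 6, 7, 12, 13, 14, 16, 18}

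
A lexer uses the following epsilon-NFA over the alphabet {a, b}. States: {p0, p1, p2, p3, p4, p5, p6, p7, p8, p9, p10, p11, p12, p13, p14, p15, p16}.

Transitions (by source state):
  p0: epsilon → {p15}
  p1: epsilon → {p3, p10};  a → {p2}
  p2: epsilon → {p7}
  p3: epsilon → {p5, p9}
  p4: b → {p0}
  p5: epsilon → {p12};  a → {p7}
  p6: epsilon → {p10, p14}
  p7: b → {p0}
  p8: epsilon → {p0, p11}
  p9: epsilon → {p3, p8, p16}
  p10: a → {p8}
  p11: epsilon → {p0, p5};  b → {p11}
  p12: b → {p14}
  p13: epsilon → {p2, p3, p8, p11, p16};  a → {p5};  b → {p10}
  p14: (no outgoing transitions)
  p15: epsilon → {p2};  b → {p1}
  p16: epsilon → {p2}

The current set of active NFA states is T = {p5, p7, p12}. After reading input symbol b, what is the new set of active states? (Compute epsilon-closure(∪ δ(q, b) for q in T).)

{p0, p2, p7, p14, p15}

p7 on b → {p0}.
p12 on b → {p14}.
No b-transition from p5.
Union after reading b: {p0, p14}.
Now take the epsilon-closure:
From p0 via epsilon: add p15.
From p15 via epsilon: add p2.
From p2 via epsilon: add p7.
No new states can be added; the closed set is {p0, p2, p7, p14, p15}.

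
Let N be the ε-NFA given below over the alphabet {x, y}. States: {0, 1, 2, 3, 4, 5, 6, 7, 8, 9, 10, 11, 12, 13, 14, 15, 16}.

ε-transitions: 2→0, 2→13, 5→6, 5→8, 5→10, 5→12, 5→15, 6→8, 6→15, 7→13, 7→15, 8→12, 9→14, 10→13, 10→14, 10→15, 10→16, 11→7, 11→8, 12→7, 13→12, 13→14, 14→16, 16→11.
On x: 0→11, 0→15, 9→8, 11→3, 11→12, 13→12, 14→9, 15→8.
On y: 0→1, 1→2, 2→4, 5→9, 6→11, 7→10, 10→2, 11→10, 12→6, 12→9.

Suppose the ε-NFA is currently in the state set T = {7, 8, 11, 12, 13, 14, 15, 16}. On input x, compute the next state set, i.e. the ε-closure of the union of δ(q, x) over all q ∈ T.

11 on x → {3, 12}.
13 on x → {12}.
14 on x → {9}.
15 on x → {8}.
No x-transition from 7, 8, 12, 16.
Union after reading x: {3, 8, 9, 12}.
Now take the ε-closure:
From 9 via ε: add 14.
From 12 via ε: add 7.
From 7 via ε: add 13, 15.
From 14 via ε: add 16.
From 16 via ε: add 11.
No new states can be added; the closed set is {3, 7, 8, 9, 11, 12, 13, 14, 15, 16}.

{3, 7, 8, 9, 11, 12, 13, 14, 15, 16}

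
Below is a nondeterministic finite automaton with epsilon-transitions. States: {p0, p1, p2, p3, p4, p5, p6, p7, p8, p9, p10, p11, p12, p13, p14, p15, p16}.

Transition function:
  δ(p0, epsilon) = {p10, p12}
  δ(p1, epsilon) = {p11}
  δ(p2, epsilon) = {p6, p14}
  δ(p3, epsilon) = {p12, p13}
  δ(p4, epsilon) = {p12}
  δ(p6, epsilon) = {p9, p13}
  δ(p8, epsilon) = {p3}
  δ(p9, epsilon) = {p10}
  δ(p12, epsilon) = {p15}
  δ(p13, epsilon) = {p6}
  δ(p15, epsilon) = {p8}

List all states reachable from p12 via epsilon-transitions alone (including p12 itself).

Start with {p12}.
From p12 via epsilon: add p15.
From p15 via epsilon: add p8.
From p8 via epsilon: add p3.
From p3 via epsilon: add p13.
From p13 via epsilon: add p6.
From p6 via epsilon: add p9.
From p9 via epsilon: add p10.
No new states can be added; the closed set is {p3, p6, p8, p9, p10, p12, p13, p15}.

{p3, p6, p8, p9, p10, p12, p13, p15}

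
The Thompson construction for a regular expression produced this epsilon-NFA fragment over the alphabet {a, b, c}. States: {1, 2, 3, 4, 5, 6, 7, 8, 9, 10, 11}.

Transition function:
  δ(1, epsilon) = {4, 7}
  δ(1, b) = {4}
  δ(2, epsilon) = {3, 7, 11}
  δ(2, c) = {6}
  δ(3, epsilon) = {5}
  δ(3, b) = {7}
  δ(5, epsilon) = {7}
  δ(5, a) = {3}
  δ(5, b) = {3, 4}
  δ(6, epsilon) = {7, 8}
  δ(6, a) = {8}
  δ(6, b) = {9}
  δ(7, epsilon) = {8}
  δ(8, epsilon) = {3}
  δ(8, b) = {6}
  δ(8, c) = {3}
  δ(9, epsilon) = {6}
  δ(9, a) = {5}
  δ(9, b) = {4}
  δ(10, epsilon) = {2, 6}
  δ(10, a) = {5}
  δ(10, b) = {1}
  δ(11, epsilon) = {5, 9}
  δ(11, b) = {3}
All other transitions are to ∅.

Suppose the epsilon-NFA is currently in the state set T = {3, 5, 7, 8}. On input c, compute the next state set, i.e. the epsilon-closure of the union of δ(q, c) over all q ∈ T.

{3, 5, 7, 8}

8 on c → {3}.
No c-transition from 3, 5, 7.
Union after reading c: {3}.
Now take the epsilon-closure:
From 3 via epsilon: add 5.
From 5 via epsilon: add 7.
From 7 via epsilon: add 8.
No new states can be added; the closed set is {3, 5, 7, 8}.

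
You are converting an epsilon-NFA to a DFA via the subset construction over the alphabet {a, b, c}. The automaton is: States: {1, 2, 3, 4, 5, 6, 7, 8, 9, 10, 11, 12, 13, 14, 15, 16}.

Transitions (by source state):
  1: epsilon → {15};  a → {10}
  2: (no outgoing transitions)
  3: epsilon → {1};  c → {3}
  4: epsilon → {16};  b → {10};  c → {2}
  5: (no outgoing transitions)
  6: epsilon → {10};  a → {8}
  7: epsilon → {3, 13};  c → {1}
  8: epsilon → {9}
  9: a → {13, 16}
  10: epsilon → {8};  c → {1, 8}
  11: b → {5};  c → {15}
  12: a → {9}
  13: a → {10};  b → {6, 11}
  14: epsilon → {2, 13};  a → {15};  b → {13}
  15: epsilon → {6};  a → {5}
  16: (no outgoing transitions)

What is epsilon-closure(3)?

Start with {3}.
From 3 via epsilon: add 1.
From 1 via epsilon: add 15.
From 15 via epsilon: add 6.
From 6 via epsilon: add 10.
From 10 via epsilon: add 8.
From 8 via epsilon: add 9.
No new states can be added; the closed set is {1, 3, 6, 8, 9, 10, 15}.

{1, 3, 6, 8, 9, 10, 15}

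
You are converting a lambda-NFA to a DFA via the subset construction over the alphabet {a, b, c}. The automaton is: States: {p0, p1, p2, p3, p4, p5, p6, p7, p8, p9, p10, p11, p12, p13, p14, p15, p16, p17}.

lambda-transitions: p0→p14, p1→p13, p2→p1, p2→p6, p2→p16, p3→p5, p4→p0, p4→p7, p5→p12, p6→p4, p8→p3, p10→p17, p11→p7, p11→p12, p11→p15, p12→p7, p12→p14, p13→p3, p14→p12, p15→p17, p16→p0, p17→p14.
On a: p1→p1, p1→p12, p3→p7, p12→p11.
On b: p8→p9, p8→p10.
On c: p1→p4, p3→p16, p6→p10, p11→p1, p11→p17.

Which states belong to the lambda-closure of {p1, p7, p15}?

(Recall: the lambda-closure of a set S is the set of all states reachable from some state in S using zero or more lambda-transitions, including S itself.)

{p1, p3, p5, p7, p12, p13, p14, p15, p17}

Start with {p1, p7, p15}.
From p1 via lambda: add p13.
From p15 via lambda: add p17.
From p13 via lambda: add p3.
From p17 via lambda: add p14.
From p3 via lambda: add p5.
From p14 via lambda: add p12.
No new states can be added; the closed set is {p1, p3, p5, p7, p12, p13, p14, p15, p17}.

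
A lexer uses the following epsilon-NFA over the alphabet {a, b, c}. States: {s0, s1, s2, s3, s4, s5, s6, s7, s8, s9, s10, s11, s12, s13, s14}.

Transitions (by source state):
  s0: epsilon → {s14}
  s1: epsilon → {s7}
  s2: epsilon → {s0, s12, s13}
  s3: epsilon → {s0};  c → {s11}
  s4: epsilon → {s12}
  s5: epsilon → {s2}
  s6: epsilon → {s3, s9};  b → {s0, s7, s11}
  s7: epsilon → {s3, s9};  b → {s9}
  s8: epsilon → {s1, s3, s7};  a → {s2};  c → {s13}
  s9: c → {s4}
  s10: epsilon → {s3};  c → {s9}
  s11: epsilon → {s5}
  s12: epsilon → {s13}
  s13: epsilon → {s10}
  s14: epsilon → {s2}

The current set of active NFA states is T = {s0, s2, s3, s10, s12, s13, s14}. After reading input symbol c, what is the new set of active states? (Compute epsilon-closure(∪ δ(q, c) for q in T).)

{s0, s2, s3, s5, s9, s10, s11, s12, s13, s14}

s3 on c → {s11}.
s10 on c → {s9}.
No c-transition from s0, s2, s12, s13, s14.
Union after reading c: {s9, s11}.
Now take the epsilon-closure:
From s11 via epsilon: add s5.
From s5 via epsilon: add s2.
From s2 via epsilon: add s0, s12, s13.
From s0 via epsilon: add s14.
From s13 via epsilon: add s10.
From s10 via epsilon: add s3.
No new states can be added; the closed set is {s0, s2, s3, s5, s9, s10, s11, s12, s13, s14}.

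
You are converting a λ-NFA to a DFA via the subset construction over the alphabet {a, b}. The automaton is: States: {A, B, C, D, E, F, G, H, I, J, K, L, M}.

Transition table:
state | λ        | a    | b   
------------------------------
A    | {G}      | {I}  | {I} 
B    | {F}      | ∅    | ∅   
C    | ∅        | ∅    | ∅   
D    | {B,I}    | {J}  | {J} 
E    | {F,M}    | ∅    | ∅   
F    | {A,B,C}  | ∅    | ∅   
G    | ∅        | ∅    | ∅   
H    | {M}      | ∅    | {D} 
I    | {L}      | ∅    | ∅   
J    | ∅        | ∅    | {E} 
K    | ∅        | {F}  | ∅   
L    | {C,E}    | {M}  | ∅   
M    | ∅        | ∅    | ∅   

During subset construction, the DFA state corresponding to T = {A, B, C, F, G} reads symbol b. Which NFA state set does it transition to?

A on b → {I}.
No b-transition from B, C, F, G.
Union after reading b: {I}.
Now take the λ-closure:
From I via λ: add L.
From L via λ: add C, E.
From E via λ: add F, M.
From F via λ: add A, B.
From A via λ: add G.
No new states can be added; the closed set is {A, B, C, E, F, G, I, L, M}.

{A, B, C, E, F, G, I, L, M}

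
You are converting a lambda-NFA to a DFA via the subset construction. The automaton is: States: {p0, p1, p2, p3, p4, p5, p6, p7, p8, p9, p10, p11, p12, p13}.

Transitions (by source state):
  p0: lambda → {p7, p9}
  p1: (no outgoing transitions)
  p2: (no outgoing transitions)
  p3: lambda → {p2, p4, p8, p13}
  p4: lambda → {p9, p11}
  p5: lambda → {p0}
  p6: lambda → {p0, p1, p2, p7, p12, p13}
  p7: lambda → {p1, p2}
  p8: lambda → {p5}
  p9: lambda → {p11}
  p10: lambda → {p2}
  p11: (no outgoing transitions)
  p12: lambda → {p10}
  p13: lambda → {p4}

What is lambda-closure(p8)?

{p0, p1, p2, p5, p7, p8, p9, p11}

Start with {p8}.
From p8 via lambda: add p5.
From p5 via lambda: add p0.
From p0 via lambda: add p7, p9.
From p7 via lambda: add p1, p2.
From p9 via lambda: add p11.
No new states can be added; the closed set is {p0, p1, p2, p5, p7, p8, p9, p11}.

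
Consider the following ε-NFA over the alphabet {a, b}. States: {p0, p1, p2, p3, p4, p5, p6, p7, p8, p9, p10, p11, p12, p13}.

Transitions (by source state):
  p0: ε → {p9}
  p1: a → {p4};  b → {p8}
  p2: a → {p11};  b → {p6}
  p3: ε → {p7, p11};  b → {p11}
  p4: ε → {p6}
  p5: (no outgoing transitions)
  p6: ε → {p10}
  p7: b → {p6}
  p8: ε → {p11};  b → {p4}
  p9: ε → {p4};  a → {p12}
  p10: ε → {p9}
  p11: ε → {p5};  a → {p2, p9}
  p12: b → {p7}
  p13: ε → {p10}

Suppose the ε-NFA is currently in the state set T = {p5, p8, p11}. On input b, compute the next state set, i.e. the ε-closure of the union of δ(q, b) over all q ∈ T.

{p4, p6, p9, p10}

p8 on b → {p4}.
No b-transition from p5, p11.
Union after reading b: {p4}.
Now take the ε-closure:
From p4 via ε: add p6.
From p6 via ε: add p10.
From p10 via ε: add p9.
No new states can be added; the closed set is {p4, p6, p9, p10}.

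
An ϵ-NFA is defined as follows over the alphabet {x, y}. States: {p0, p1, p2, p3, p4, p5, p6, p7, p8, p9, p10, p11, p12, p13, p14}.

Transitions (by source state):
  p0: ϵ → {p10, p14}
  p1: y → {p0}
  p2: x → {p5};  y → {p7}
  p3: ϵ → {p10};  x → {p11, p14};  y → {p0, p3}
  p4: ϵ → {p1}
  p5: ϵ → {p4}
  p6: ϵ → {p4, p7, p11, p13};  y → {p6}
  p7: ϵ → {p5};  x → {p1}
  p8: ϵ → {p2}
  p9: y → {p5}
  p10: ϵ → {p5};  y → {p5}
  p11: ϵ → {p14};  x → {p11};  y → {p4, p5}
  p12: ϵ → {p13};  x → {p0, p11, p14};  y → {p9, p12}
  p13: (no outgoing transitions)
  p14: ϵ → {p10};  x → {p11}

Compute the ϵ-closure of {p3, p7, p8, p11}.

Start with {p3, p7, p8, p11}.
From p3 via ϵ: add p10.
From p7 via ϵ: add p5.
From p8 via ϵ: add p2.
From p11 via ϵ: add p14.
From p5 via ϵ: add p4.
From p4 via ϵ: add p1.
No new states can be added; the closed set is {p1, p2, p3, p4, p5, p7, p8, p10, p11, p14}.

{p1, p2, p3, p4, p5, p7, p8, p10, p11, p14}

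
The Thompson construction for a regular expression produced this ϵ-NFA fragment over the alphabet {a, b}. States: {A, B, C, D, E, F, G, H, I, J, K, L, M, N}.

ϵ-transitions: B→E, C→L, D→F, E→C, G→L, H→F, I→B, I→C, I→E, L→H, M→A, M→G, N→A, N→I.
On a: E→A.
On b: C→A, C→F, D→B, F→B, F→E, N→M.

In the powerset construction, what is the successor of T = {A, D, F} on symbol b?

D on b → {B}.
F on b → {B, E}.
No b-transition from A.
Union after reading b: {B, E}.
Now take the ϵ-closure:
From E via ϵ: add C.
From C via ϵ: add L.
From L via ϵ: add H.
From H via ϵ: add F.
No new states can be added; the closed set is {B, C, E, F, H, L}.

{B, C, E, F, H, L}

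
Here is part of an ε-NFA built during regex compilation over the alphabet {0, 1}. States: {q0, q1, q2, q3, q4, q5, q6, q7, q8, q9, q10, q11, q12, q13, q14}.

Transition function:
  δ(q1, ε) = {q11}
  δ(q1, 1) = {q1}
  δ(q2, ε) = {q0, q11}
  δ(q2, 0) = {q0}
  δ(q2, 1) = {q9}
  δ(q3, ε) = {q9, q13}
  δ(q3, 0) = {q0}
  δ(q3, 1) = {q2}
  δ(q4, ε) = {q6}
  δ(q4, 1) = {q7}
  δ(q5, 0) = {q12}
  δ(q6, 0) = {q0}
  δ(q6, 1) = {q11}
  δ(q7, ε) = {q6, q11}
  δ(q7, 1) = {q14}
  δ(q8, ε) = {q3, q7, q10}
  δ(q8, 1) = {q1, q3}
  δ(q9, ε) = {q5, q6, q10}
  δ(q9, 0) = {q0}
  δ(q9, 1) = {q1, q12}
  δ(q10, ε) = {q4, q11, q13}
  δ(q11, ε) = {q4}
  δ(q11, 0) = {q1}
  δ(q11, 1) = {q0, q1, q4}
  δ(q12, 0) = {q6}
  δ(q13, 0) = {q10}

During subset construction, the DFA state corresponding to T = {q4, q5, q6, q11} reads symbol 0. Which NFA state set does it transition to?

q5 on 0 → {q12}.
q6 on 0 → {q0}.
q11 on 0 → {q1}.
No 0-transition from q4.
Union after reading 0: {q0, q1, q12}.
Now take the ε-closure:
From q1 via ε: add q11.
From q11 via ε: add q4.
From q4 via ε: add q6.
No new states can be added; the closed set is {q0, q1, q4, q6, q11, q12}.

{q0, q1, q4, q6, q11, q12}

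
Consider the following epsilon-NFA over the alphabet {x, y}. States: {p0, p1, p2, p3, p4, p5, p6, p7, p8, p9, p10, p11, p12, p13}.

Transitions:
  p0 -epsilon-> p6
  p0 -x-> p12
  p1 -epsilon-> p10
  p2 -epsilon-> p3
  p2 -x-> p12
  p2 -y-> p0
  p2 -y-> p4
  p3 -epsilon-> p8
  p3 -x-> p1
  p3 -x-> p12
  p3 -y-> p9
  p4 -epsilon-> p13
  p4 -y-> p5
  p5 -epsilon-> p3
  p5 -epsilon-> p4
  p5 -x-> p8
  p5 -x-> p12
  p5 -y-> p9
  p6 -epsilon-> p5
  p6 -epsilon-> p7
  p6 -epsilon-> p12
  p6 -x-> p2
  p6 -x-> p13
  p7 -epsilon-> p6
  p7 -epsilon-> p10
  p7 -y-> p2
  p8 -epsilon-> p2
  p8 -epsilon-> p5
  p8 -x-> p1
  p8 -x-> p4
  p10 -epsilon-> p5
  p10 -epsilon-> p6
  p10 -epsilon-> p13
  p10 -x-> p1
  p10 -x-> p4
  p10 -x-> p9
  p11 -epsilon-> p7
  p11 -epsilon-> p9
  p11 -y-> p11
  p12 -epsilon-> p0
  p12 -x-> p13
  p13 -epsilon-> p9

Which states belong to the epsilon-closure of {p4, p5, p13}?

Start with {p4, p5, p13}.
From p5 via epsilon: add p3.
From p13 via epsilon: add p9.
From p3 via epsilon: add p8.
From p8 via epsilon: add p2.
No new states can be added; the closed set is {p2, p3, p4, p5, p8, p9, p13}.

{p2, p3, p4, p5, p8, p9, p13}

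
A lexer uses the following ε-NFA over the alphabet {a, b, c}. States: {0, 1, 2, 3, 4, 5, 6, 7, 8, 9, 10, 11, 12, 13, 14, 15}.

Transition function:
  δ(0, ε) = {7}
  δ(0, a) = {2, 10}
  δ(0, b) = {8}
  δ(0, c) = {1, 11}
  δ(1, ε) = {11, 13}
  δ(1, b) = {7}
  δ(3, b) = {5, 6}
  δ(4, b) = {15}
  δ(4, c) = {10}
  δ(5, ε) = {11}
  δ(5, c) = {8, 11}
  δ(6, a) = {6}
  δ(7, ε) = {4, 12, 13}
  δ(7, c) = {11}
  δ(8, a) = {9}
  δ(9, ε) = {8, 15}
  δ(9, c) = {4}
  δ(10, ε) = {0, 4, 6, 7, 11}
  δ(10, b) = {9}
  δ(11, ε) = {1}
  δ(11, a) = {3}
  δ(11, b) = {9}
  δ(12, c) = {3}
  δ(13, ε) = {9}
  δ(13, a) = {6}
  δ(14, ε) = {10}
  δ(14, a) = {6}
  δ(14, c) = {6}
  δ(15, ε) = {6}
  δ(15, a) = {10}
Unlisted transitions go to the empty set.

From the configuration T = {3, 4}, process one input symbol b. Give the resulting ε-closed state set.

{1, 5, 6, 8, 9, 11, 13, 15}

3 on b → {5, 6}.
4 on b → {15}.
Union after reading b: {5, 6, 15}.
Now take the ε-closure:
From 5 via ε: add 11.
From 11 via ε: add 1.
From 1 via ε: add 13.
From 13 via ε: add 9.
From 9 via ε: add 8.
No new states can be added; the closed set is {1, 5, 6, 8, 9, 11, 13, 15}.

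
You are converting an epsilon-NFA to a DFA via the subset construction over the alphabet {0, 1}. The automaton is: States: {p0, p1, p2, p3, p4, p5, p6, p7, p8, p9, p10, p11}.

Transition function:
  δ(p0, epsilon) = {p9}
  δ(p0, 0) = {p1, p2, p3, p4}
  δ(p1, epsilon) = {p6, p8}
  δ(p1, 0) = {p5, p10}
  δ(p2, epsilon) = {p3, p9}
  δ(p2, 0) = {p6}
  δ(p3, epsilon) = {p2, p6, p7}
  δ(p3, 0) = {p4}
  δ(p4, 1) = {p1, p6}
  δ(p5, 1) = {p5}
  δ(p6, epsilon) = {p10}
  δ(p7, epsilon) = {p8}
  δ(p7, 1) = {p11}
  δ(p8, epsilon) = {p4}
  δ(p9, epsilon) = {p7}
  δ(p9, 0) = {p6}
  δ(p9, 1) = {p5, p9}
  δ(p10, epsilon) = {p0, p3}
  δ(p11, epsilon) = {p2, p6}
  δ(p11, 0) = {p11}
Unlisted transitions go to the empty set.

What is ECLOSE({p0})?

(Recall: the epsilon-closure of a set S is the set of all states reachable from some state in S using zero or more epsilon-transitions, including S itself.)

Start with {p0}.
From p0 via epsilon: add p9.
From p9 via epsilon: add p7.
From p7 via epsilon: add p8.
From p8 via epsilon: add p4.
No new states can be added; the closed set is {p0, p4, p7, p8, p9}.

{p0, p4, p7, p8, p9}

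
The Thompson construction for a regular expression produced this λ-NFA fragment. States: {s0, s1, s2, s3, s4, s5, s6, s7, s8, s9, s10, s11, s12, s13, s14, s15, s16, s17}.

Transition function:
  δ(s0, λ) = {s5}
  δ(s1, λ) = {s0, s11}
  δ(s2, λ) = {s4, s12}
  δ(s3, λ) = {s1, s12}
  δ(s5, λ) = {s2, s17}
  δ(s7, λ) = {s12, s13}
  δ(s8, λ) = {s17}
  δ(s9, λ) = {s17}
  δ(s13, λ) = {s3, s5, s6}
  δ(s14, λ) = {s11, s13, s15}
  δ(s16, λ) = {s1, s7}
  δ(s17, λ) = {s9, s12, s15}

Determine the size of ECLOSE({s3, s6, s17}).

12

Start with {s3, s6, s17}.
From s3 via λ: add s1, s12.
From s17 via λ: add s9, s15.
From s1 via λ: add s0, s11.
From s0 via λ: add s5.
From s5 via λ: add s2.
From s2 via λ: add s4.
λ-closure = {s0, s1, s2, s3, s4, s5, s6, s9, s11, s12, s15, s17}, which has 12 states.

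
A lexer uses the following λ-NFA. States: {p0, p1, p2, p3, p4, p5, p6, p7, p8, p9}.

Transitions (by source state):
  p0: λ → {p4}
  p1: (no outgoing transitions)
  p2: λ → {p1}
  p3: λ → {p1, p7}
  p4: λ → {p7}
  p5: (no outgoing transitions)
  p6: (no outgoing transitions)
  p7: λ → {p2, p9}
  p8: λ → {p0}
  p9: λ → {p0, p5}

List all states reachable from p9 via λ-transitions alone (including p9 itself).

Start with {p9}.
From p9 via λ: add p0, p5.
From p0 via λ: add p4.
From p4 via λ: add p7.
From p7 via λ: add p2.
From p2 via λ: add p1.
No new states can be added; the closed set is {p0, p1, p2, p4, p5, p7, p9}.

{p0, p1, p2, p4, p5, p7, p9}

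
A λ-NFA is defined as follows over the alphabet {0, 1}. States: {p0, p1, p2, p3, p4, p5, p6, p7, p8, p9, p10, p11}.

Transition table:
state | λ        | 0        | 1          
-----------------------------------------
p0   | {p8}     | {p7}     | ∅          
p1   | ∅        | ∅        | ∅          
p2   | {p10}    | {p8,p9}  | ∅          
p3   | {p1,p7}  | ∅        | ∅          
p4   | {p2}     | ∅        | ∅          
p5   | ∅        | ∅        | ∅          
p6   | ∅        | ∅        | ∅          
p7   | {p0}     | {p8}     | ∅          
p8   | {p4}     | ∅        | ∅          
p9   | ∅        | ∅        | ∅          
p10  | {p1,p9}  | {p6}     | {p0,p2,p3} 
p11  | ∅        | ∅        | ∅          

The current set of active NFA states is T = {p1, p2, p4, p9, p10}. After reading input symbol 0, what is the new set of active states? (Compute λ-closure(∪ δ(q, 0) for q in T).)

p2 on 0 → {p8, p9}.
p10 on 0 → {p6}.
No 0-transition from p1, p4, p9.
Union after reading 0: {p6, p8, p9}.
Now take the λ-closure:
From p8 via λ: add p4.
From p4 via λ: add p2.
From p2 via λ: add p10.
From p10 via λ: add p1.
No new states can be added; the closed set is {p1, p2, p4, p6, p8, p9, p10}.

{p1, p2, p4, p6, p8, p9, p10}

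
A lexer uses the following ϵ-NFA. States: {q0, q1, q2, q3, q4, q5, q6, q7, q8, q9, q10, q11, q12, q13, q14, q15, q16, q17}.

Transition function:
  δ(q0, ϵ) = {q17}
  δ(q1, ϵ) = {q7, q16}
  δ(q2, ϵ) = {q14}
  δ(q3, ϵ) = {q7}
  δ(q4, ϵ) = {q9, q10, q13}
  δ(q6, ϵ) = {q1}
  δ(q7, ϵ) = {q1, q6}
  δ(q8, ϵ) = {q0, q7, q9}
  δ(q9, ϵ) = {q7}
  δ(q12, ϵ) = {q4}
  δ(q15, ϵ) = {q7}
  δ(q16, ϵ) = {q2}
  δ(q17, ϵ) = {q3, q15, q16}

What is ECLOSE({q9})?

{q1, q2, q6, q7, q9, q14, q16}

Start with {q9}.
From q9 via ϵ: add q7.
From q7 via ϵ: add q1, q6.
From q1 via ϵ: add q16.
From q16 via ϵ: add q2.
From q2 via ϵ: add q14.
No new states can be added; the closed set is {q1, q2, q6, q7, q9, q14, q16}.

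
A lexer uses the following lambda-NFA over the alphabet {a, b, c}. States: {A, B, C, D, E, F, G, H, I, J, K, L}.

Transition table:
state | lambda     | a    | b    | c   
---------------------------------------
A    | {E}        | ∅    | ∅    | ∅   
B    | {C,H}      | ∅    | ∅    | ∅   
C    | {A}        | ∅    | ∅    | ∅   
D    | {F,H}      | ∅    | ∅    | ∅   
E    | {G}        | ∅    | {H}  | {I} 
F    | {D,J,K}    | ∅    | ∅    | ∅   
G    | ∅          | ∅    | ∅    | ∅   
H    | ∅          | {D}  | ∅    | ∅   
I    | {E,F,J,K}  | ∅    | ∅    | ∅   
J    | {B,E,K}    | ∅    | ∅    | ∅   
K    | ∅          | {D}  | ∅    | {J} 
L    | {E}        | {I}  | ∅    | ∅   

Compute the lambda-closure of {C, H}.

{A, C, E, G, H}

Start with {C, H}.
From C via lambda: add A.
From A via lambda: add E.
From E via lambda: add G.
No new states can be added; the closed set is {A, C, E, G, H}.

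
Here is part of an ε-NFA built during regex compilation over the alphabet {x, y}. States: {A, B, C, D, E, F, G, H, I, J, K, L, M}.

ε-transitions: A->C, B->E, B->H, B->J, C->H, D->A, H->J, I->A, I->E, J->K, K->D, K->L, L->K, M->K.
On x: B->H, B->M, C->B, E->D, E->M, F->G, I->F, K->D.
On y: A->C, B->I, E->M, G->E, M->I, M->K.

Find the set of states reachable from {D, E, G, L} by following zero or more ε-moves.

Start with {D, E, G, L}.
From D via ε: add A.
From L via ε: add K.
From A via ε: add C.
From C via ε: add H.
From H via ε: add J.
No new states can be added; the closed set is {A, C, D, E, G, H, J, K, L}.

{A, C, D, E, G, H, J, K, L}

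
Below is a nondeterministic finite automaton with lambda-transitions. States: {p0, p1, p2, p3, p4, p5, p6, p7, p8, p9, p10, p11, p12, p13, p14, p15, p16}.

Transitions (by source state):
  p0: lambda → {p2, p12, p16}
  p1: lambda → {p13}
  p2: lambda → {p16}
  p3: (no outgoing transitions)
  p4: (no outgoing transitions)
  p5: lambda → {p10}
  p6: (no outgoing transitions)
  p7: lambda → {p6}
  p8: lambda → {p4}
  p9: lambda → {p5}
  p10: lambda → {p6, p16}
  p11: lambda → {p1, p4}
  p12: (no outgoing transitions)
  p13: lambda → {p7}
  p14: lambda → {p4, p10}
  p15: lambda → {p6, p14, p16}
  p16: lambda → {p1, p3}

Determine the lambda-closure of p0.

Start with {p0}.
From p0 via lambda: add p2, p12, p16.
From p16 via lambda: add p1, p3.
From p1 via lambda: add p13.
From p13 via lambda: add p7.
From p7 via lambda: add p6.
No new states can be added; the closed set is {p0, p1, p2, p3, p6, p7, p12, p13, p16}.

{p0, p1, p2, p3, p6, p7, p12, p13, p16}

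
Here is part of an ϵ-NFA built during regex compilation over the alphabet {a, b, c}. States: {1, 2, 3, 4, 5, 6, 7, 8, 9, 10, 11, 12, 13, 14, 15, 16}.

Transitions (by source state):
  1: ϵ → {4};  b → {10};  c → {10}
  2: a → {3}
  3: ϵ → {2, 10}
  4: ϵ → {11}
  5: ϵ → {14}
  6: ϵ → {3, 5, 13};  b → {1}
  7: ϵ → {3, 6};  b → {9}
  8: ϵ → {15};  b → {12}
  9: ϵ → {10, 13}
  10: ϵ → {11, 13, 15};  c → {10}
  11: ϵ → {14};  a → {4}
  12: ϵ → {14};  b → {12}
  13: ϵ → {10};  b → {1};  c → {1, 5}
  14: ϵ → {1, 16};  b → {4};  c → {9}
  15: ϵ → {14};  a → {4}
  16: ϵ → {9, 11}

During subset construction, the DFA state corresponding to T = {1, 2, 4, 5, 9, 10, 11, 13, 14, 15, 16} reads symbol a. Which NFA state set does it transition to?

2 on a → {3}.
11 on a → {4}.
15 on a → {4}.
No a-transition from 1, 4, 5, 9, 10, 13, 14, 16.
Union after reading a: {3, 4}.
Now take the ϵ-closure:
From 3 via ϵ: add 2, 10.
From 4 via ϵ: add 11.
From 10 via ϵ: add 13, 15.
From 11 via ϵ: add 14.
From 14 via ϵ: add 1, 16.
From 16 via ϵ: add 9.
No new states can be added; the closed set is {1, 2, 3, 4, 9, 10, 11, 13, 14, 15, 16}.

{1, 2, 3, 4, 9, 10, 11, 13, 14, 15, 16}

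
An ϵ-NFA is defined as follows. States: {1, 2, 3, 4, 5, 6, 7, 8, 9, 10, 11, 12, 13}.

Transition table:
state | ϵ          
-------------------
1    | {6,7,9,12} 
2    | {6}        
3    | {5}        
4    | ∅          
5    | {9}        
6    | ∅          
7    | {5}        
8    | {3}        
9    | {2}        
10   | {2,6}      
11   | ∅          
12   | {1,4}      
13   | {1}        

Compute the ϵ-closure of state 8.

Start with {8}.
From 8 via ϵ: add 3.
From 3 via ϵ: add 5.
From 5 via ϵ: add 9.
From 9 via ϵ: add 2.
From 2 via ϵ: add 6.
No new states can be added; the closed set is {2, 3, 5, 6, 8, 9}.

{2, 3, 5, 6, 8, 9}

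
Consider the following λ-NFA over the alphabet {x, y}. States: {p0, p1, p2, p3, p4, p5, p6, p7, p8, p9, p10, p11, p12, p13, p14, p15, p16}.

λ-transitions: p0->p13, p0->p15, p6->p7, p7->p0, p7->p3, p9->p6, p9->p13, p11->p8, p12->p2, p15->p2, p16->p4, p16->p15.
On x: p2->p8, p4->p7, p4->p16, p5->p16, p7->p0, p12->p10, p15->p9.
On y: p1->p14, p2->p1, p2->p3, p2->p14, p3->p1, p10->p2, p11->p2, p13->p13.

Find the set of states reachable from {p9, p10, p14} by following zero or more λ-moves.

Start with {p9, p10, p14}.
From p9 via λ: add p6, p13.
From p6 via λ: add p7.
From p7 via λ: add p0, p3.
From p0 via λ: add p15.
From p15 via λ: add p2.
No new states can be added; the closed set is {p0, p2, p3, p6, p7, p9, p10, p13, p14, p15}.

{p0, p2, p3, p6, p7, p9, p10, p13, p14, p15}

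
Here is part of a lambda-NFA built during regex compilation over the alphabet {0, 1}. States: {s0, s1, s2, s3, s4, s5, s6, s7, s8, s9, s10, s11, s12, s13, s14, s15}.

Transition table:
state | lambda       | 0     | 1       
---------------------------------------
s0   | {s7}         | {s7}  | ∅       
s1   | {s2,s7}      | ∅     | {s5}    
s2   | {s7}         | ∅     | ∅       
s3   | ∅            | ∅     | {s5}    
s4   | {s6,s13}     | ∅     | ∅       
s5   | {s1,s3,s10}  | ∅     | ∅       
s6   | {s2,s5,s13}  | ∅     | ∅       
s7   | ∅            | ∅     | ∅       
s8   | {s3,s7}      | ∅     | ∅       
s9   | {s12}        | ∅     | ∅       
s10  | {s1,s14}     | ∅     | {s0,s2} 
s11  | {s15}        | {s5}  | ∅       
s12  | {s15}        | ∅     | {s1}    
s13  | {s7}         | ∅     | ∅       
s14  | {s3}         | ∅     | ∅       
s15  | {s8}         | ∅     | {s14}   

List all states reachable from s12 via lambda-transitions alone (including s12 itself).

{s3, s7, s8, s12, s15}

Start with {s12}.
From s12 via lambda: add s15.
From s15 via lambda: add s8.
From s8 via lambda: add s3, s7.
No new states can be added; the closed set is {s3, s7, s8, s12, s15}.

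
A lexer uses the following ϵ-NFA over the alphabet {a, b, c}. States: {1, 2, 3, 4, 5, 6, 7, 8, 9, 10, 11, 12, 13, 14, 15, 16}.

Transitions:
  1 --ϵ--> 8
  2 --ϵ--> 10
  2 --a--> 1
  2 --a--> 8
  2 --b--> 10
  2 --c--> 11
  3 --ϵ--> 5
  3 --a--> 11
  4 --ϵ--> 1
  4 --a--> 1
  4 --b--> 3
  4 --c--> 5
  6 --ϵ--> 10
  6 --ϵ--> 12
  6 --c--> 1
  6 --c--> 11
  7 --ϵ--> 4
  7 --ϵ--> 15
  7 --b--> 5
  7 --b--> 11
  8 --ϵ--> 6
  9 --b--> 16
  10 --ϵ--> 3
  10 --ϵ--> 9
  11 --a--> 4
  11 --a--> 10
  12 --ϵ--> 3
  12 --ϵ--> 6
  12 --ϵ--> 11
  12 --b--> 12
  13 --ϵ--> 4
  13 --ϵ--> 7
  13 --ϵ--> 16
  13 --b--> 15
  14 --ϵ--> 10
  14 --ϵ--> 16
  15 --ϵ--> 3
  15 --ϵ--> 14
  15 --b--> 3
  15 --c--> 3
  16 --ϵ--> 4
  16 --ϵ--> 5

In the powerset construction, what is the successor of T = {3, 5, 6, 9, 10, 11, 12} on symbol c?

{1, 3, 5, 6, 8, 9, 10, 11, 12}

6 on c → {1, 11}.
No c-transition from 3, 5, 9, 10, 11, 12.
Union after reading c: {1, 11}.
Now take the ϵ-closure:
From 1 via ϵ: add 8.
From 8 via ϵ: add 6.
From 6 via ϵ: add 10, 12.
From 10 via ϵ: add 3, 9.
From 3 via ϵ: add 5.
No new states can be added; the closed set is {1, 3, 5, 6, 8, 9, 10, 11, 12}.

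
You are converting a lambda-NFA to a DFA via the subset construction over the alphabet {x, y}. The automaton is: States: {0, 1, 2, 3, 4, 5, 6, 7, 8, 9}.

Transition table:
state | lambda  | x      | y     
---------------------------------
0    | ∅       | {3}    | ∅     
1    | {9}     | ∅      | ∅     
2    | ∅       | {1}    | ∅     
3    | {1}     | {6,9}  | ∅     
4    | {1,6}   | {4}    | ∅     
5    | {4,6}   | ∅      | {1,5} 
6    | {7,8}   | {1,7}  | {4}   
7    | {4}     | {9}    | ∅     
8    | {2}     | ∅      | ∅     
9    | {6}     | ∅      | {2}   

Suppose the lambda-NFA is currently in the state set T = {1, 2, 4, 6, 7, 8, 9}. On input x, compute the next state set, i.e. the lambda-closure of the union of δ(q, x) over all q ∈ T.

2 on x → {1}.
4 on x → {4}.
6 on x → {1, 7}.
7 on x → {9}.
No x-transition from 1, 8, 9.
Union after reading x: {1, 4, 7, 9}.
Now take the lambda-closure:
From 4 via lambda: add 6.
From 6 via lambda: add 8.
From 8 via lambda: add 2.
No new states can be added; the closed set is {1, 2, 4, 6, 7, 8, 9}.

{1, 2, 4, 6, 7, 8, 9}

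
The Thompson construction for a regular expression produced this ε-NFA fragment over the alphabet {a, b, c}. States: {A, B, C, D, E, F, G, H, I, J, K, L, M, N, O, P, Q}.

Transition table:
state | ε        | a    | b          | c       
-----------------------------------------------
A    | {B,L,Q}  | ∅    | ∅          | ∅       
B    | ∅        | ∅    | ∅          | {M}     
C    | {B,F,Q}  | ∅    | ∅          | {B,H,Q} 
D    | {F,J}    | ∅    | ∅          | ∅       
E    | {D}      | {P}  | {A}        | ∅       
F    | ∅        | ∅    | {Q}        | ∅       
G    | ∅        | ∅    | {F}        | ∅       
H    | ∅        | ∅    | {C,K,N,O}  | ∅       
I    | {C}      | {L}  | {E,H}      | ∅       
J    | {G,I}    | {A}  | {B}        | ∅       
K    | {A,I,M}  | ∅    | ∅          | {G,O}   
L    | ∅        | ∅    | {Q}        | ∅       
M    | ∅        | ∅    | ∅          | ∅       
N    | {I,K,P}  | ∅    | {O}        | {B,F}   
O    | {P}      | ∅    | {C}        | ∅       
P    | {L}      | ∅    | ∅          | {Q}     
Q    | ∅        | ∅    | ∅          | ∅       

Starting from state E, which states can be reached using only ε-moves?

{B, C, D, E, F, G, I, J, Q}

Start with {E}.
From E via ε: add D.
From D via ε: add F, J.
From J via ε: add G, I.
From I via ε: add C.
From C via ε: add B, Q.
No new states can be added; the closed set is {B, C, D, E, F, G, I, J, Q}.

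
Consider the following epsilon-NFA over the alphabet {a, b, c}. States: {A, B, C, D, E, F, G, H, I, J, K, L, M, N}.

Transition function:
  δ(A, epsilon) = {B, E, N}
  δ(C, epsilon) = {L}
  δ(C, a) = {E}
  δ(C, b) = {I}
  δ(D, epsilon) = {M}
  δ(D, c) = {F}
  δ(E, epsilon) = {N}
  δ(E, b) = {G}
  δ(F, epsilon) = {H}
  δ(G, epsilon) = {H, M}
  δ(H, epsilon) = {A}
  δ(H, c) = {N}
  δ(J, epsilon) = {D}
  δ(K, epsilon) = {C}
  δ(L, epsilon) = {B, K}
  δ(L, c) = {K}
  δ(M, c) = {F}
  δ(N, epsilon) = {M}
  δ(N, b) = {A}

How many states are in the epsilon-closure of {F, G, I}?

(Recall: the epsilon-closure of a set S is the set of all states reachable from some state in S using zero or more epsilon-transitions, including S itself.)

Start with {F, G, I}.
From F via epsilon: add H.
From G via epsilon: add M.
From H via epsilon: add A.
From A via epsilon: add B, E, N.
epsilon-closure = {A, B, E, F, G, H, I, M, N}, which has 9 states.

9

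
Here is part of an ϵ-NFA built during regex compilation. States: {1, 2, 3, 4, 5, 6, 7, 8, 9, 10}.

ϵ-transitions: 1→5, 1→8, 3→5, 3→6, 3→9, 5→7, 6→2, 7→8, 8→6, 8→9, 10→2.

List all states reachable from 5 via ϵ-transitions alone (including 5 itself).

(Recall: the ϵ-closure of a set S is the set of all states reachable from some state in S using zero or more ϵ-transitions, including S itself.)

{2, 5, 6, 7, 8, 9}

Start with {5}.
From 5 via ϵ: add 7.
From 7 via ϵ: add 8.
From 8 via ϵ: add 6, 9.
From 6 via ϵ: add 2.
No new states can be added; the closed set is {2, 5, 6, 7, 8, 9}.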